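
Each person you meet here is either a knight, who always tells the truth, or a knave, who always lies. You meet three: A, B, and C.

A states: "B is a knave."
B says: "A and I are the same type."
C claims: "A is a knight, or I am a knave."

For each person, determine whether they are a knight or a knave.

Consider A. Suppose A is a knave.
Then whichever role B has, B's statement has the wrong truth value — contradiction.
So A is a knight.
With that fixed, C's statement is true, so C is a knight.
Consider B. Suppose B is a knight.
Then A's statement comes out false, contradicting A being a knight.
So B is a knave.

A: knight, B: knave, C: knight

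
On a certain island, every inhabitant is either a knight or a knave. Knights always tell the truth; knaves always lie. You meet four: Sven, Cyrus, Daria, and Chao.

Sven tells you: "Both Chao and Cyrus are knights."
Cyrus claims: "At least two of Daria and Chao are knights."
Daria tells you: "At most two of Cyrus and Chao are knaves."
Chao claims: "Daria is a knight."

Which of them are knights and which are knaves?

Sven: knight, Cyrus: knight, Daria: knight, Chao: knight

Regardless of anyone's role, Daria's statement is true, so Daria is a knight.
With that fixed, Chao's statement is true, so Chao is a knight.
With that fixed, Cyrus's statement is true, so Cyrus is a knight.
With that fixed, Sven's statement is true, so Sven is a knight.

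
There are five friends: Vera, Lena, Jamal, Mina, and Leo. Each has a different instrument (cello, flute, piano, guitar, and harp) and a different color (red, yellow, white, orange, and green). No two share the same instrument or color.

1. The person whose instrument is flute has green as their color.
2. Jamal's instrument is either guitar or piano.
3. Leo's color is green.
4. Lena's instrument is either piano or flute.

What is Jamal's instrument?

guitar

With clues 1–2, cello, flute, and harp are impossible for Jamal's instrument.
With clues 1–4, piano is impossible for Jamal's instrument.
That leaves guitar.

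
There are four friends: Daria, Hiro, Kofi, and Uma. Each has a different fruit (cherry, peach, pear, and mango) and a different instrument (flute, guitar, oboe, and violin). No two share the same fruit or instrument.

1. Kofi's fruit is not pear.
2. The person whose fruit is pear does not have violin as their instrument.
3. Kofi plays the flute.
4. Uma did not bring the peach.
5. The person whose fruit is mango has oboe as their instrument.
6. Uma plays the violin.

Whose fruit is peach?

Kofi

With clues 1–4, Uma is impossible for the one with fruit peach.
With clues 1–6, Daria and Hiro are impossible for the one with fruit peach.
That leaves Kofi.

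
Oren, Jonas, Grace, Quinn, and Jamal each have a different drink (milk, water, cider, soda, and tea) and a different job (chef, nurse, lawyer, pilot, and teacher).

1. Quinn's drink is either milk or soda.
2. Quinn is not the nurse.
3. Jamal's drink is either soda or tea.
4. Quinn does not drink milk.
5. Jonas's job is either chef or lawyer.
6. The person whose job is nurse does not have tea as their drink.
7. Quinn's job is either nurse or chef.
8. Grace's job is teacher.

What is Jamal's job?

pilot

With clues 1–6, nurse is impossible for Jamal's job.
With clues 1–7, chef and lawyer are impossible for Jamal's job.
With clues 1–8, teacher is impossible for Jamal's job.
That leaves pilot.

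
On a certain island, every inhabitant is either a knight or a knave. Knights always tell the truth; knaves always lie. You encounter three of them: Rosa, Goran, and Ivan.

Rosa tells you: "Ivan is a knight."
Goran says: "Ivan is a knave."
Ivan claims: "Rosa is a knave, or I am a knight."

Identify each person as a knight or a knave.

Rosa: knight, Goran: knave, Ivan: knight

Consider Rosa. Suppose Rosa is a knave.
Then no assignment of the remaining roles makes every statement match its speaker's type — contradiction.
So Rosa is a knight.
Consider Goran. Suppose Goran is a knight.
Then no assignment of the remaining roles makes every statement match its speaker's type — contradiction.
So Goran is a knave.
Consider Ivan. Suppose Ivan is a knave.
Then Rosa's statement comes out false, contradicting Rosa being a knight.
So Ivan is a knight.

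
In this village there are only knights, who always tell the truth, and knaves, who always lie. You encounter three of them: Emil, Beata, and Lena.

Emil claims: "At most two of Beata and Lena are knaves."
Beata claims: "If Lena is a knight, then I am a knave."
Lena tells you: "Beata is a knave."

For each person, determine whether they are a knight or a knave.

Emil: knight, Beata: knight, Lena: knave

Regardless of anyone's role, Emil's statement is true, so Emil is a knight.
Consider Beata. Suppose Beata is a knave.
Then Beata's own statement would have to be false, but it can't be — contradiction.
So Beata is a knight.
With that fixed, Lena's statement is false, so Lena is a knave.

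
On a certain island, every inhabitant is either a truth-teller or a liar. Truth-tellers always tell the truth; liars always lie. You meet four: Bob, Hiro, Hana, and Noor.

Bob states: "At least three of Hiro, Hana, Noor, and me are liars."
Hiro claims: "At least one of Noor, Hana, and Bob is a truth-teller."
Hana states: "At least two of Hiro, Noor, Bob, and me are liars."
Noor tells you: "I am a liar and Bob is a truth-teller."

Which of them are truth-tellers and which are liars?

Consider Bob. Suppose Bob is a truth-teller.
Then whichever role Noor has, Noor's statement has the wrong truth value — contradiction.
So Bob is a liar.
With that fixed, Noor's statement is false, so Noor is a liar.
With that fixed, Hana's statement is true, so Hana is a truth-teller.
With that fixed, Hiro's statement is true, so Hiro is a truth-teller.

Bob: liar, Hiro: truth-teller, Hana: truth-teller, Noor: liar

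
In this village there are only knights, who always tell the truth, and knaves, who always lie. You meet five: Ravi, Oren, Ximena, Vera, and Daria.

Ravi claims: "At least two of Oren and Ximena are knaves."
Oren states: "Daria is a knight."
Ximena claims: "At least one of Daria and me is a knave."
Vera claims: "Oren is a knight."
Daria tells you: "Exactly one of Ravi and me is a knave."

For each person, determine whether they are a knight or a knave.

Ravi: knave, Oren: knave, Ximena: knight, Vera: knave, Daria: knave

Consider Ravi. Suppose Ravi is a knight.
Then whichever role Daria has, Daria's statement has the wrong truth value — contradiction.
So Ravi is a knave.
Consider Oren. Suppose Oren is a knight.
Then no assignment of the remaining roles makes every statement match its speaker's type — contradiction.
So Oren is a knave.
With that fixed, Vera's statement is false, so Vera is a knave.
Consider Ximena. Suppose Ximena is a knave.
Then Ravi's statement comes out true, contradicting Ravi being a knave.
So Ximena is a knight.
Consider Daria. Suppose Daria is a knight.
Then Oren's statement comes out true, contradicting Oren being a knave.
So Daria is a knave.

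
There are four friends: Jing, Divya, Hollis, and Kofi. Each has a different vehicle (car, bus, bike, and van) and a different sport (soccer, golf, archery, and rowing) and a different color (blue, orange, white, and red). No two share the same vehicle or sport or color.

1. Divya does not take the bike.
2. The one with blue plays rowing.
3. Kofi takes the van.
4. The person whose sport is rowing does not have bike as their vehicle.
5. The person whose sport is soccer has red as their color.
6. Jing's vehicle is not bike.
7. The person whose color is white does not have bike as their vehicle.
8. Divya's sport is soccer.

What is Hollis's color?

orange

With clues 1–6, blue is impossible for Hollis's color.
With clues 1–7, white is impossible for Hollis's color.
With clues 1–8, red is impossible for Hollis's color.
That leaves orange.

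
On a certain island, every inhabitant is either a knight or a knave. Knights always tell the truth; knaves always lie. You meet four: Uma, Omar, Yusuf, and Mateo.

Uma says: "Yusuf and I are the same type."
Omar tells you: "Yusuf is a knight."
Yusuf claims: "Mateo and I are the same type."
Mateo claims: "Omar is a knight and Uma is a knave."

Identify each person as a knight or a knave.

Uma: knave, Omar: knight, Yusuf: knight, Mateo: knight

Consider Uma. Suppose Uma is a knight.
Then no assignment of the remaining roles makes every statement match its speaker's type — contradiction.
So Uma is a knave.
Consider Omar. Suppose Omar is a knave.
Then no assignment of the remaining roles makes every statement match its speaker's type — contradiction.
So Omar is a knight.
With that fixed, Mateo's statement is true, so Mateo is a knight.
Consider Yusuf. Suppose Yusuf is a knave.
Then Uma's statement comes out true, contradicting Uma being a knave.
So Yusuf is a knight.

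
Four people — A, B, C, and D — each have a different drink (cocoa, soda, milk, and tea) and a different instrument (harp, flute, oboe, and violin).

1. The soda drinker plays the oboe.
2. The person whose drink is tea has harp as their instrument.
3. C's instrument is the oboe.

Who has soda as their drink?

With clues 1–3, A, B, and D are impossible for the one with drink soda.
That leaves C.

C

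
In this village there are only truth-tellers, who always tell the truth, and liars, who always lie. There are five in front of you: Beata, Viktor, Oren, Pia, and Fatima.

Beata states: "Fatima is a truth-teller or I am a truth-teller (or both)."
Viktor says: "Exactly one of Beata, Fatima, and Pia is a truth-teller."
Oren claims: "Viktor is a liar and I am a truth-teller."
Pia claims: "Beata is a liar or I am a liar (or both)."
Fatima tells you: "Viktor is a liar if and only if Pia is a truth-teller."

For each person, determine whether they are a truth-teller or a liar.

Beata: liar, Viktor: truth-teller, Oren: liar, Pia: truth-teller, Fatima: liar

Consider Beata. Suppose Beata is a truth-teller.
Then whichever role Pia has, Pia's statement has the wrong truth value — contradiction.
So Beata is a liar.
With that fixed, Pia's statement is true, so Pia is a truth-teller.
Consider Viktor. Suppose Viktor is a liar.
Then no assignment of the remaining roles makes every statement match its speaker's type — contradiction.
So Viktor is a truth-teller.
With that fixed, Oren's statement is false, so Oren is a liar.
With that fixed, Fatima's statement is false, so Fatima is a liar.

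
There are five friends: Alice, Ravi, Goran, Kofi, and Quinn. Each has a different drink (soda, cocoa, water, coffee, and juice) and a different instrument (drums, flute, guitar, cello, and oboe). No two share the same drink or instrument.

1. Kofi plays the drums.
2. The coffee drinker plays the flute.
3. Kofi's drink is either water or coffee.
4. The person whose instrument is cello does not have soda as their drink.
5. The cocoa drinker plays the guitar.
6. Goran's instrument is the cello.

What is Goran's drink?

juice

With clues 1–3, water is impossible for Goran's drink.
With clues 1–6, cocoa, coffee, and soda are impossible for Goran's drink.
That leaves juice.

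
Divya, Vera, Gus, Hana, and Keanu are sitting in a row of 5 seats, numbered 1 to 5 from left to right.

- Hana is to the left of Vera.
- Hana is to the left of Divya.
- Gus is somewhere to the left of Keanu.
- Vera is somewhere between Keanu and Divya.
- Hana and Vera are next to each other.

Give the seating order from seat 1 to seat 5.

Gus, Keanu, Hana, Vera, Divya

From clue 1: Vera is in {2,3,4,5}.
From clues 1–2: Hana is in {1,2,3}.
From clues 1–4: Vera is in {3,4}.
From clues 1–5: Gus → seat 1, Keanu → seat 2, Hana → seat 3, Vera → seat 4, Divya → seat 5.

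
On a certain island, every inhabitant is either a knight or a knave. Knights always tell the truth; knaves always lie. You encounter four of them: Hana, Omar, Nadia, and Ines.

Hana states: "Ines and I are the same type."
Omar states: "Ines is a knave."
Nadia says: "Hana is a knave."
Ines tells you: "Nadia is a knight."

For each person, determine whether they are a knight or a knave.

Consider Hana. Suppose Hana is a knight.
Then no assignment of the remaining roles makes every statement match its speaker's type — contradiction.
So Hana is a knave.
With that fixed, Nadia's statement is true, so Nadia is a knight.
With that fixed, Ines's statement is true, so Ines is a knight.
With that fixed, Omar's statement is false, so Omar is a knave.

Hana: knave, Omar: knave, Nadia: knight, Ines: knight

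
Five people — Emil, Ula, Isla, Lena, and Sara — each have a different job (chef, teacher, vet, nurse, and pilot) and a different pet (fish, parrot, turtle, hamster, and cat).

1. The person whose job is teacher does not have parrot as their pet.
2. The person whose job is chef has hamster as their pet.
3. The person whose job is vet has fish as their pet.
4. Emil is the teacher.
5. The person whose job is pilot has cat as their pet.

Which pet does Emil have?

With clues 1–4, fish, hamster, and parrot are impossible for Emil's pet.
With clues 1–5, cat is impossible for Emil's pet.
That leaves turtle.

turtle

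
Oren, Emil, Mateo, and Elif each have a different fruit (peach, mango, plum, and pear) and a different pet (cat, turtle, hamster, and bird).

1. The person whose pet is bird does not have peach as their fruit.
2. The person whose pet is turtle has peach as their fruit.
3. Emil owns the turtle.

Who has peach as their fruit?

Emil

With clues 1–3, Elif, Mateo, and Oren are impossible for the one with fruit peach.
That leaves Emil.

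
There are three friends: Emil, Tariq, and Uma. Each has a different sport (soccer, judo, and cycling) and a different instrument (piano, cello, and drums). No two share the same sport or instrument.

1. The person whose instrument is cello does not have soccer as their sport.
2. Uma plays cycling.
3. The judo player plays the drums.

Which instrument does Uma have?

cello

With clues 1–3, drums and piano are impossible for Uma's instrument.
That leaves cello.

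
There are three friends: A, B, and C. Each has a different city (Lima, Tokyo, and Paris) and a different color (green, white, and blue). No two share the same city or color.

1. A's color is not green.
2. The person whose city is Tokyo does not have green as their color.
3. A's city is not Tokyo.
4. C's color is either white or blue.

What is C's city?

With clues 1–4, Lima and Paris are impossible for C's city.
That leaves Tokyo.

Tokyo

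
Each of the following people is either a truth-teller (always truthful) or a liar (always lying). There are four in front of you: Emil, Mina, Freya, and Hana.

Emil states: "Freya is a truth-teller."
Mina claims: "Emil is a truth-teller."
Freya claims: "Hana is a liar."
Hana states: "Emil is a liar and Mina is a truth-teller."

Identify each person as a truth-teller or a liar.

Emil: truth-teller, Mina: truth-teller, Freya: truth-teller, Hana: liar

Consider Emil. Suppose Emil is a liar.
Then no assignment of the remaining roles makes every statement match its speaker's type — contradiction.
So Emil is a truth-teller.
With that fixed, Mina's statement is true, so Mina is a truth-teller.
With that fixed, Hana's statement is false, so Hana is a liar.
With that fixed, Freya's statement is true, so Freya is a truth-teller.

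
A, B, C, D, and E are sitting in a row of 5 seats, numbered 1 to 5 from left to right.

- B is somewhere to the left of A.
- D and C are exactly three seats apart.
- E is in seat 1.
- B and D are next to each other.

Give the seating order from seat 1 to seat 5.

From clue 1: A is in {2,3,4,5}.
From clues 1–2: A is in {3,4,5}.
From clues 1–3: E → seat 1, B → seat 3, A → seat 4.
From clues 1–4: D → seat 2, C → seat 5.

E, D, B, A, C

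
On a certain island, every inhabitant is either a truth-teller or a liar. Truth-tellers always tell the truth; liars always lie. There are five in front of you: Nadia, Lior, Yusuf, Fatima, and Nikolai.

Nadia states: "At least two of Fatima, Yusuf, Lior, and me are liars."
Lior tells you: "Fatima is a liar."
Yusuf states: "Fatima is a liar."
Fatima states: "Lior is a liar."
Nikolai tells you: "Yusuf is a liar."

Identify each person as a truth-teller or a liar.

Nadia: truth-teller, Lior: liar, Yusuf: liar, Fatima: truth-teller, Nikolai: truth-teller

Consider Nadia. Suppose Nadia is a liar.
Then no assignment of the remaining roles makes every statement match its speaker's type — contradiction.
So Nadia is a truth-teller.
Consider Lior. Suppose Lior is a truth-teller.
Then no assignment of the remaining roles makes every statement match its speaker's type — contradiction.
So Lior is a liar.
With that fixed, Fatima's statement is true, so Fatima is a truth-teller.
With that fixed, Yusuf's statement is false, so Yusuf is a liar.
With that fixed, Nikolai's statement is true, so Nikolai is a truth-teller.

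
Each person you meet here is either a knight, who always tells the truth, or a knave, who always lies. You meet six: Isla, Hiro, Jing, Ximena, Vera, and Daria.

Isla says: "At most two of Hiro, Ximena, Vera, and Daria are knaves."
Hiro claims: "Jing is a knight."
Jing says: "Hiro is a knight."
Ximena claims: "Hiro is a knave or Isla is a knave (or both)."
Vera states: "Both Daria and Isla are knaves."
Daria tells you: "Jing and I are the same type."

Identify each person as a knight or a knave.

Isla: knight, Hiro: knight, Jing: knight, Ximena: knave, Vera: knave, Daria: knight

Consider Isla. Suppose Isla is a knave.
Then no assignment of the remaining roles makes every statement match its speaker's type — contradiction.
So Isla is a knight.
With that fixed, Vera's statement is false, so Vera is a knave.
Consider Hiro. Suppose Hiro is a knave.
Then no assignment of the remaining roles makes every statement match its speaker's type — contradiction.
So Hiro is a knight.
With that fixed, Jing's statement is true, so Jing is a knight.
With that fixed, Ximena's statement is false, so Ximena is a knave.
Consider Daria. Suppose Daria is a knave.
Then Isla's statement comes out false, contradicting Isla being a knight.
So Daria is a knight.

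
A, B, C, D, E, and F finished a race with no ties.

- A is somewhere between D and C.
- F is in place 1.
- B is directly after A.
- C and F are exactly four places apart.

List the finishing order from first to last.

F, D, A, B, C, E

From clue 1: A is in {2,3,4,5}.
From clues 1–2: F → place 1.
From clues 1–3: A is in {3,4}.
From clues 1–4: D → place 2, A → place 3, B → place 4, C → place 5, E → place 6.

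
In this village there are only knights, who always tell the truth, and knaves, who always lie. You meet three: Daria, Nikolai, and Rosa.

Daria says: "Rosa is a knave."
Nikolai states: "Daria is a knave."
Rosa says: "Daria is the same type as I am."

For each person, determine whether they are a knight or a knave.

Daria: knight, Nikolai: knave, Rosa: knave

Consider Daria. Suppose Daria is a knave.
Then whichever role Rosa has, Rosa's statement has the wrong truth value — contradiction.
So Daria is a knight.
With that fixed, Nikolai's statement is false, so Nikolai is a knave.
Consider Rosa. Suppose Rosa is a knight.
Then Daria's statement comes out false, contradicting Daria being a knight.
So Rosa is a knave.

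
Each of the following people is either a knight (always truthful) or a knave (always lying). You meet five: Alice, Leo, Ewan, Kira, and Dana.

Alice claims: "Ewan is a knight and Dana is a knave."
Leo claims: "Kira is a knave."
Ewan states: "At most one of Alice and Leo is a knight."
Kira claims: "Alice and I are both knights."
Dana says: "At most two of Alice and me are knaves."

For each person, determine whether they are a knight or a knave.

Regardless of anyone's role, Dana's statement is true, so Dana is a knight.
With that fixed, Alice's statement is false, so Alice is a knave.
With that fixed, Ewan's statement is true, so Ewan is a knight.
With that fixed, Kira's statement is false, so Kira is a knave.
With that fixed, Leo's statement is true, so Leo is a knight.

Alice: knave, Leo: knight, Ewan: knight, Kira: knave, Dana: knight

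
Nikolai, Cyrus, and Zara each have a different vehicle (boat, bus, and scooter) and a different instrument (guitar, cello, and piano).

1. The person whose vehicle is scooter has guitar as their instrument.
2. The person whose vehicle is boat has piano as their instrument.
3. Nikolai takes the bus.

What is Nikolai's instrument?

With clues 1–3, guitar and piano are impossible for Nikolai's instrument.
That leaves cello.

cello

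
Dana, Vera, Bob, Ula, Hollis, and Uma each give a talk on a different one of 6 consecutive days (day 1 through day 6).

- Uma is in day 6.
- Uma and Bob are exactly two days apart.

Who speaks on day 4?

With clue 1, Uma is ruled out for day 4.
With clues 1–2, Dana, Hollis, Ula, and Vera are ruled out for day 4.
So day 4 is Bob.

Bob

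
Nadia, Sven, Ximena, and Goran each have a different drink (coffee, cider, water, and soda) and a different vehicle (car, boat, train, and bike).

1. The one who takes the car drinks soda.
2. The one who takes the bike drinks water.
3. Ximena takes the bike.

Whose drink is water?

With clues 1–3, Goran, Nadia, and Sven are impossible for the one with drink water.
That leaves Ximena.

Ximena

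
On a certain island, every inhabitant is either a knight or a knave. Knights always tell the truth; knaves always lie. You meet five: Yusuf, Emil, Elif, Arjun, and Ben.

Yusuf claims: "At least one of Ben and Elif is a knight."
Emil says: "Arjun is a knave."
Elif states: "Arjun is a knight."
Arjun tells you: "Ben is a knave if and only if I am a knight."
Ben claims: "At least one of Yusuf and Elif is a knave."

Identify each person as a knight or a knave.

Consider Yusuf. Suppose Yusuf is a knave.
Then no assignment of the remaining roles makes every statement match its speaker's type — contradiction.
So Yusuf is a knight.
Consider Emil. Suppose Emil is a knight.
Then no assignment of the remaining roles makes every statement match its speaker's type — contradiction.
So Emil is a knave.
Consider Elif. Suppose Elif is a knave.
Then no assignment of the remaining roles makes every statement match its speaker's type — contradiction.
So Elif is a knight.
With that fixed, Ben's statement is false, so Ben is a knave.
Consider Arjun. Suppose Arjun is a knave.
Then Emil's statement comes out true, contradicting Emil being a knave.
So Arjun is a knight.

Yusuf: knight, Emil: knave, Elif: knight, Arjun: knight, Ben: knave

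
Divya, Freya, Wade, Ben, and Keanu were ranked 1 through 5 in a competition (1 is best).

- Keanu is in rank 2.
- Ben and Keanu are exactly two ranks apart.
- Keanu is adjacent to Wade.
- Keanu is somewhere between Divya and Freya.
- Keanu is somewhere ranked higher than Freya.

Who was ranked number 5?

Freya

With clue 1, Keanu is ruled out for rank 5.
With clues 1–2, Ben is ruled out for rank 5.
With clues 1–3, Wade is ruled out for rank 5.
With clues 1–5, Divya is ruled out for rank 5.
So rank 5 is Freya.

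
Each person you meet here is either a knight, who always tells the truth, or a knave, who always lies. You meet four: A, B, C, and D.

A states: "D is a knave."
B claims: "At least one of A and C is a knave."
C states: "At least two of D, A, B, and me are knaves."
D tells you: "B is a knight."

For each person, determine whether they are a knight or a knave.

Consider A. Suppose A is a knave.
Then no assignment of the remaining roles makes every statement match its speaker's type — contradiction.
So A is a knight.
Consider B. Suppose B is a knight.
Then no assignment of the remaining roles makes every statement match its speaker's type — contradiction.
So B is a knave.
With that fixed, D's statement is false, so D is a knave.
With that fixed, C's statement is true, so C is a knight.

A: knight, B: knave, C: knight, D: knave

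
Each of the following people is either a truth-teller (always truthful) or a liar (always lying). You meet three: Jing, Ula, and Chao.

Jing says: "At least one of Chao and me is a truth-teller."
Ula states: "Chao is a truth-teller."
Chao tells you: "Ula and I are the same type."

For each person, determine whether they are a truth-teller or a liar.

Consider Jing. Suppose Jing is a liar.
Then no assignment of the remaining roles makes every statement match its speaker's type — contradiction.
So Jing is a truth-teller.
Consider Ula. Suppose Ula is a liar.
Then whichever role Chao has, Chao's statement has the wrong truth value — contradiction.
So Ula is a truth-teller.
Consider Chao. Suppose Chao is a liar.
Then Ula's statement comes out false, contradicting Ula being a truth-teller.
So Chao is a truth-teller.

Jing: truth-teller, Ula: truth-teller, Chao: truth-teller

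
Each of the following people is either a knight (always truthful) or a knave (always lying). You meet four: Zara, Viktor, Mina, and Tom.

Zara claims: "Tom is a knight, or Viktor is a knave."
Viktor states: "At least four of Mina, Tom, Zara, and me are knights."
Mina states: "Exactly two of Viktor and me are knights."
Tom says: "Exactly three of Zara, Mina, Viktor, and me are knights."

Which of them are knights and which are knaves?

Consider Zara. Suppose Zara is a knave.
Then no assignment of the remaining roles makes every statement match its speaker's type — contradiction.
So Zara is a knight.
Consider Viktor. Suppose Viktor is a knight.
Then no assignment of the remaining roles makes every statement match its speaker's type — contradiction.
So Viktor is a knave.
With that fixed, Mina's statement is false, so Mina is a knave.
With that fixed, Tom's statement is false, so Tom is a knave.

Zara: knight, Viktor: knave, Mina: knave, Tom: knave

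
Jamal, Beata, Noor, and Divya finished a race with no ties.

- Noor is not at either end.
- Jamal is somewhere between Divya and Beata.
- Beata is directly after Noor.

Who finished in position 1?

Divya

With clue 1, Noor is ruled out for place 1.
With clues 1–2, Jamal is ruled out for place 1.
With clues 1–3, Beata is ruled out for place 1.
So place 1 is Divya.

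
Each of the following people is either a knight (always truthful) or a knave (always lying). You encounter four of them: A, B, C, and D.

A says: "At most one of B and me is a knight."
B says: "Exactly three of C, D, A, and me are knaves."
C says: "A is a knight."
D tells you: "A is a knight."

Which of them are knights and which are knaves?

A: knight, B: knave, C: knight, D: knight

Consider A. Suppose A is a knave.
Then A's own statement would have to be false, but it can't be — contradiction.
So A is a knight.
With that fixed, C's statement is true, so C is a knight.
With that fixed, D's statement is true, so D is a knight.
With that fixed, B's statement is false, so B is a knave.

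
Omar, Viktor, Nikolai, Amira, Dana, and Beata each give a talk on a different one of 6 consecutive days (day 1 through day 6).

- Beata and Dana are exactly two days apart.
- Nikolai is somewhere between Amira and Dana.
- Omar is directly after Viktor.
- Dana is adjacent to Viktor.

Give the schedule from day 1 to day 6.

Amira, Beata, Nikolai, Dana, Viktor, Omar

From clues 1–2: Nikolai is in {2,3,4,5}.
From clues 1–3: Omar is in {2,3,5,6}.
From clues 1–4: Amira → day 1, Beata → day 2, Nikolai → day 3, Dana → day 4, Viktor → day 5, Omar → day 6.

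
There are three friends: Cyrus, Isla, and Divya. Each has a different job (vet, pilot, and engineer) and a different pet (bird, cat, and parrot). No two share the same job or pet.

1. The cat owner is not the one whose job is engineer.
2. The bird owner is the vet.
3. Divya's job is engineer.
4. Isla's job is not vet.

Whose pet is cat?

Isla

With clues 1–3, Divya is impossible for the one with pet cat.
With clues 1–4, Cyrus is impossible for the one with pet cat.
That leaves Isla.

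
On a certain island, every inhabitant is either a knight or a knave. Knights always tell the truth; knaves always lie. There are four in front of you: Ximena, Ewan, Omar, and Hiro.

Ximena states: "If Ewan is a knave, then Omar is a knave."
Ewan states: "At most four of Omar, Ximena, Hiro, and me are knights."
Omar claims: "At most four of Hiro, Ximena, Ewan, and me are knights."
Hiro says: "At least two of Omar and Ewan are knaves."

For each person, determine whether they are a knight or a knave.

Ximena: knight, Ewan: knight, Omar: knight, Hiro: knave

Regardless of anyone's role, Ewan's statement is true, so Ewan is a knight.
With that fixed, Omar's statement is true, so Omar is a knight.
With that fixed, Hiro's statement is false, so Hiro is a knave.
With that fixed, Ximena's statement is true, so Ximena is a knight.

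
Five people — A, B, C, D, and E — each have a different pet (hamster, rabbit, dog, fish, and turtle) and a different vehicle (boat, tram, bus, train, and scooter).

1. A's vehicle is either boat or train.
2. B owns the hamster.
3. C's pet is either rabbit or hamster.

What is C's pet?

With clues 1–2, hamster is impossible for C's pet.
With clues 1–3, dog, fish, and turtle are impossible for C's pet.
That leaves rabbit.

rabbit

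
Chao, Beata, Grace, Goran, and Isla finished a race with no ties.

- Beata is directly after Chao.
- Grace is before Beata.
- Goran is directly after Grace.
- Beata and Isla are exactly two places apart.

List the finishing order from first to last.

Grace, Goran, Isla, Chao, Beata

From clue 1: Chao is in {1,2,3,4}.
From clues 1–2: Chao is in {2,3,4}.
From clues 1–3: Chao is in {3,4}.
From clues 1–4: Grace → place 1, Goran → place 2, Isla → place 3, Chao → place 4, Beata → place 5.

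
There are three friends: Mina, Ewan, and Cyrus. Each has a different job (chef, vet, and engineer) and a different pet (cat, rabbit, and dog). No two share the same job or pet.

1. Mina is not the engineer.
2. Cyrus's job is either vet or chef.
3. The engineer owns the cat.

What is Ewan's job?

engineer

With clues 1–2, chef and vet are impossible for Ewan's job.
That leaves engineer.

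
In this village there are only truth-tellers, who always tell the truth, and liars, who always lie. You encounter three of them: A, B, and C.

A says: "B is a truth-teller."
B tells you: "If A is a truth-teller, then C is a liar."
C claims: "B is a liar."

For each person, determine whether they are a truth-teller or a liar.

Consider A. Suppose A is a liar.
Then no assignment of the remaining roles makes every statement match its speaker's type — contradiction.
So A is a truth-teller.
Consider B. Suppose B is a liar.
Then A's statement comes out false, contradicting A being a truth-teller.
So B is a truth-teller.
With that fixed, C's statement is false, so C is a liar.

A: truth-teller, B: truth-teller, C: liar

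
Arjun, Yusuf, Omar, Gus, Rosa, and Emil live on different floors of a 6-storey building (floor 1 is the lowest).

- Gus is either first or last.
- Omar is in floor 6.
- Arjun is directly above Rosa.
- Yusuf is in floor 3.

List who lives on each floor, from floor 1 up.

From clue 1: Gus is in {1,6}.
From clues 1–2: Gus → floor 1, Omar → floor 6.
From clues 1–3: Arjun is in {3,4,5}.
From clues 1–4: Emil → floor 2, Yusuf → floor 3, Rosa → floor 4, Arjun → floor 5.

Gus, Emil, Yusuf, Rosa, Arjun, Omar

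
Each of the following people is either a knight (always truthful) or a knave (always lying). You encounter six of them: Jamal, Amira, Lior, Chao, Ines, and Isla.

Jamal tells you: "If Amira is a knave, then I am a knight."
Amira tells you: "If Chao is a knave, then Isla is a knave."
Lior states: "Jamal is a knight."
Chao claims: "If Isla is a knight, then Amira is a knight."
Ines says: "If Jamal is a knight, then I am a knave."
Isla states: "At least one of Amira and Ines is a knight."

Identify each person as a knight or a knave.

Consider Jamal. Suppose Jamal is a knight.
Then whichever role Ines has, Ines's statement has the wrong truth value — contradiction.
So Jamal is a knave.
With that fixed, Lior's statement is false, so Lior is a knave.
With that fixed, Ines's statement is true, so Ines is a knight.
With that fixed, Isla's statement is true, so Isla is a knight.
Consider Amira. Suppose Amira is a knight.
Then Jamal's statement comes out true, contradicting Jamal being a knave.
So Amira is a knave.
With that fixed, Chao's statement is false, so Chao is a knave.

Jamal: knave, Amira: knave, Lior: knave, Chao: knave, Ines: knight, Isla: knight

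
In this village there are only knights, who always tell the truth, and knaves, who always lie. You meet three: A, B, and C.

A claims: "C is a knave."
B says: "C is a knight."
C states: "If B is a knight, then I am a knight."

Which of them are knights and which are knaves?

Consider A. Suppose A is a knight.
Then no assignment of the remaining roles makes every statement match its speaker's type — contradiction.
So A is a knave.
Consider B. Suppose B is a knave.
Then no assignment of the remaining roles makes every statement match its speaker's type — contradiction.
So B is a knight.
Consider C. Suppose C is a knave.
Then A's statement comes out true, contradicting A being a knave.
So C is a knight.

A: knave, B: knight, C: knight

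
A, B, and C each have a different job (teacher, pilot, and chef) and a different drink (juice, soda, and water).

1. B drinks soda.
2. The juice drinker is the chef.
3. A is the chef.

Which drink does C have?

water

Clue 1 rules out soda for C's drink.
With clues 1–3, juice is impossible for C's drink.
That leaves water.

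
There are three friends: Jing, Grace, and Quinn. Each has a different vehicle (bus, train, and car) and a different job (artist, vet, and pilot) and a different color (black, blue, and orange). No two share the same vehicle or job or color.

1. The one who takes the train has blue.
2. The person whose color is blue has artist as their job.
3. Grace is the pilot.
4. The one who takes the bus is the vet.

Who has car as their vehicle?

With clues 1–4, Jing and Quinn are impossible for the one with vehicle car.
That leaves Grace.

Grace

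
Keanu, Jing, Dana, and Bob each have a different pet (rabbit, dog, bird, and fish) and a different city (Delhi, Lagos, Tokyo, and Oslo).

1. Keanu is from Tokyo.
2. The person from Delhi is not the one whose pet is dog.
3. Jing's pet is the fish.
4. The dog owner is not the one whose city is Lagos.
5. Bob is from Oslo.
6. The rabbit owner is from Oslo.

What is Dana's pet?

With clues 1–3, fish is impossible for Dana's pet.
With clues 1–5, dog is impossible for Dana's pet.
With clues 1–6, rabbit is impossible for Dana's pet.
That leaves bird.

bird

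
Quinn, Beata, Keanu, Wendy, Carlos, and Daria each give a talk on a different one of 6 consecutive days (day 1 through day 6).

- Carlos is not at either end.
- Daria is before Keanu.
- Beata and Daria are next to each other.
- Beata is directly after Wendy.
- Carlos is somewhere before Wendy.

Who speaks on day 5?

With clues 1–4, Beata and Wendy are ruled out for day 5.
With clues 1–5, Carlos, Keanu, and Quinn are ruled out for day 5.
So day 5 is Daria.

Daria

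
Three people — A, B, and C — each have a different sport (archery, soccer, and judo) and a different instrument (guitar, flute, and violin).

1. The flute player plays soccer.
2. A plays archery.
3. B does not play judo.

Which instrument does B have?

flute

With clues 1–3, guitar and violin are impossible for B's instrument.
That leaves flute.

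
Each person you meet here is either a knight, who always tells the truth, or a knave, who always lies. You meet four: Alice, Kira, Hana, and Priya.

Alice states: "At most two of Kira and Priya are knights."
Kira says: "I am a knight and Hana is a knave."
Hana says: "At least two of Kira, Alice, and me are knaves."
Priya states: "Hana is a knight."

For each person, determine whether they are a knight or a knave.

Regardless of anyone's role, Alice's statement is true, so Alice is a knight.
Consider Kira. Suppose Kira is a knave.
Then whichever role Hana has, Hana's statement has the wrong truth value — contradiction.
So Kira is a knight.
With that fixed, Hana's statement is false, so Hana is a knave.
With that fixed, Priya's statement is false, so Priya is a knave.

Alice: knight, Kira: knight, Hana: knave, Priya: knave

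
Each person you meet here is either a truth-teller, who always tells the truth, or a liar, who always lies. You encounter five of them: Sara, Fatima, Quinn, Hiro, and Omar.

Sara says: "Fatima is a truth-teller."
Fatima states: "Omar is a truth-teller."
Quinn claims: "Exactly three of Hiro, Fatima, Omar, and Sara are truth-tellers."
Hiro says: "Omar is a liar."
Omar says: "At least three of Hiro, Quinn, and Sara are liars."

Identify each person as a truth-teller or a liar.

Consider Sara. Suppose Sara is a truth-teller.
Then no assignment of the remaining roles makes every statement match its speaker's type — contradiction.
So Sara is a liar.
Consider Fatima. Suppose Fatima is a truth-teller.
Then Sara's statement comes out true, contradicting Sara being a liar.
So Fatima is a liar.
With that fixed, Quinn's statement is false, so Quinn is a liar.
Consider Hiro. Suppose Hiro is a liar.
Then no assignment of the remaining roles makes every statement match its speaker's type — contradiction.
So Hiro is a truth-teller.
With that fixed, Omar's statement is false, so Omar is a liar.

Sara: liar, Fatima: liar, Quinn: liar, Hiro: truth-teller, Omar: liar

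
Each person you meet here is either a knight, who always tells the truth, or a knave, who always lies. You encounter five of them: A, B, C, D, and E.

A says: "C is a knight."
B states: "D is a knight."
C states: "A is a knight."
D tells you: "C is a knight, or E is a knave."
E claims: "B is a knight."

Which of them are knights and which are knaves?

A: knight, B: knight, C: knight, D: knight, E: knight

Consider A. Suppose A is a knave.
Then no assignment of the remaining roles makes every statement match its speaker's type — contradiction.
So A is a knight.
With that fixed, C's statement is true, so C is a knight.
With that fixed, D's statement is true, so D is a knight.
With that fixed, B's statement is true, so B is a knight.
With that fixed, E's statement is true, so E is a knight.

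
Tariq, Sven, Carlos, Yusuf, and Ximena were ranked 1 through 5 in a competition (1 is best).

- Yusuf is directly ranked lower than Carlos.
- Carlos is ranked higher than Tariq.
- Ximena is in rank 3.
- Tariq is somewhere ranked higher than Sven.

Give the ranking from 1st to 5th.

Carlos, Yusuf, Ximena, Tariq, Sven

From clue 1: Carlos is in {1,2,3,4}.
From clues 1–2: Tariq is in {3,4,5}.
From clues 1–3: Carlos → rank 1, Yusuf → rank 2, Ximena → rank 3.
From clues 1–4: Tariq → rank 4, Sven → rank 5.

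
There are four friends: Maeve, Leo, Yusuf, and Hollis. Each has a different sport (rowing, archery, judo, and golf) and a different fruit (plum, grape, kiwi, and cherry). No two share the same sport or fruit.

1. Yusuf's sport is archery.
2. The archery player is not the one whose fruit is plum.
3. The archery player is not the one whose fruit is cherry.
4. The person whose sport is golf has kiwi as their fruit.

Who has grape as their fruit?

Yusuf

With clues 1–4, Hollis, Leo, and Maeve are impossible for the one with fruit grape.
That leaves Yusuf.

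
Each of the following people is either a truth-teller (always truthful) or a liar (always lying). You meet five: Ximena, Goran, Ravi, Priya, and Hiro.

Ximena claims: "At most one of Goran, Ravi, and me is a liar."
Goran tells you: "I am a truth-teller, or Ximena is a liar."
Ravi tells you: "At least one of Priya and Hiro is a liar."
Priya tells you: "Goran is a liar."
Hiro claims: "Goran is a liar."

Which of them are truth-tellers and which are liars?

Consider Ximena. Suppose Ximena is a liar.
Then no assignment of the remaining roles makes every statement match its speaker's type — contradiction.
So Ximena is a truth-teller.
Consider Goran. Suppose Goran is a liar.
Then no assignment of the remaining roles makes every statement match its speaker's type — contradiction.
So Goran is a truth-teller.
With that fixed, Priya's statement is false, so Priya is a liar.
With that fixed, Hiro's statement is false, so Hiro is a liar.
With that fixed, Ravi's statement is true, so Ravi is a truth-teller.

Ximena: truth-teller, Goran: truth-teller, Ravi: truth-teller, Priya: liar, Hiro: liar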